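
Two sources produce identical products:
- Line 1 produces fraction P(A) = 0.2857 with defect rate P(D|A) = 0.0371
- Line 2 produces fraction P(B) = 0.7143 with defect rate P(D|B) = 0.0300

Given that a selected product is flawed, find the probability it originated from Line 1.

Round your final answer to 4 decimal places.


Let A = from Line 1, D = flawed

Given:
- P(A) = 0.2857, P(B) = 0.7143
- P(D|A) = 0.0371, P(D|B) = 0.0300

Step 1: Find P(D)
P(D) = P(D|A)P(A) + P(D|B)P(B)
     = 0.0371 × 0.2857 + 0.0300 × 0.7143
     = 0.01059947 + 0.02142900
     = 0.03202847

Step 2: Apply Bayes' theorem
P(A|D) = P(D|A)P(A) / P(D)
       = 0.01059947 / 0.03202847
       = 0.3309


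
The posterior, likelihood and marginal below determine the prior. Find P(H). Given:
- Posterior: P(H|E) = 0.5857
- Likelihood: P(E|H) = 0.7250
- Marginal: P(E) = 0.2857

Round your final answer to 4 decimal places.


From Bayes' theorem: P(H|E) = P(E|H) × P(H) / P(E)

Rearranging for P(H):
P(H) = P(H|E) × P(E) / P(E|H)
     = 0.5857 × 0.2857 / 0.7250
     = 0.16733449 / 0.7250
     = 0.2308


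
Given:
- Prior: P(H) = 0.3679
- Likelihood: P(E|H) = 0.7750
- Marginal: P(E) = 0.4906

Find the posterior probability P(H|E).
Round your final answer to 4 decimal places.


Using Bayes' theorem:

P(H|E) = P(E|H) × P(H) / P(E)
       = 0.7750 × 0.3679 / 0.4906
       = 0.28512250 / 0.4906
       = 0.5812

The evidence strengthens our belief in H.
Prior: 0.3679 → Posterior: 0.5812


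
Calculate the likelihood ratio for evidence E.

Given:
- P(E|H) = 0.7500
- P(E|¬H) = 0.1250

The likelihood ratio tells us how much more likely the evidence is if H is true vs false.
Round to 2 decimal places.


Likelihood Ratio (LR) = P(E|H) / P(E|¬H)

LR = 0.7500 / 0.1250
   = 6.00

The evidence is 6.00 times more likely if H is true than if H is false.
LR > 1, so observing E raises the odds in favor of H.


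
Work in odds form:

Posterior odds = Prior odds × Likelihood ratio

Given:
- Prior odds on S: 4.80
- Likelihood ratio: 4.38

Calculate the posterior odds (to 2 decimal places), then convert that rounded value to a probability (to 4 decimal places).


Step 1: Calculate posterior odds
Posterior odds = Prior odds × LR
               = 4.80 × 4.38
               = 21.02

Step 2: Convert to probability
P(S|E) = Posterior odds / (1 + Posterior odds)
       = 21.02 / (1 + 21.02)
       = 21.02 / 22.02
       = 0.9546

The evidence increased P(S) from 0.8276 to 0.9546.


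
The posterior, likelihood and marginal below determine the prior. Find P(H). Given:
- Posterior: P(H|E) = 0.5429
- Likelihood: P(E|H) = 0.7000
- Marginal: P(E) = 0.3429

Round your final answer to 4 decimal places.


From Bayes' theorem: P(H|E) = P(E|H) × P(H) / P(E)

Rearranging for P(H):
P(H) = P(H|E) × P(E) / P(E|H)
     = 0.5429 × 0.3429 / 0.7000
     = 0.18616041 / 0.7000
     = 0.2659


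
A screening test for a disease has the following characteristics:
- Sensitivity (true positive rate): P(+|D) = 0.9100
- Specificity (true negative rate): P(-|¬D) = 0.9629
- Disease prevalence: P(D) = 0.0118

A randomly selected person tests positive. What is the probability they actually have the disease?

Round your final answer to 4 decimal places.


Let D = has disease, + = positive test

Given:
- P(D) = 0.0118 (prevalence)
- P(+|D) = 0.9100 (sensitivity)
- P(-|¬D) = 0.9629 (specificity)
- P(+|¬D) = 0.0371 (false positive rate = 1 - specificity)

Step 1: Find P(+)
P(+) = P(+|D)P(D) + P(+|¬D)P(¬D)
     = 0.9100 × 0.0118 + 0.0371 × 0.9882
     = 0.01073800 + 0.03666222
     = 0.04740022

Step 2: Apply Bayes' theorem for P(D|+)
P(D|+) = P(+|D)P(D) / P(+)
       = 0.01073800 / 0.04740022
       = 0.2265


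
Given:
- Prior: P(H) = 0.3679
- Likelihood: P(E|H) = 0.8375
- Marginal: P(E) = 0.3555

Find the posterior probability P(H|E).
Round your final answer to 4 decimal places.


Using Bayes' theorem:

P(H|E) = P(E|H) × P(H) / P(E)
       = 0.8375 × 0.3679 / 0.3555
       = 0.30811625 / 0.3555
       = 0.8667

The evidence strengthens our belief in H.
Prior: 0.3679 → Posterior: 0.8667


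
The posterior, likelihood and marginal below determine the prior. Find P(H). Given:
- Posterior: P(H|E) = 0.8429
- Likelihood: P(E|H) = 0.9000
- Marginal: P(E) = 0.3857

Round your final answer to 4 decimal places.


From Bayes' theorem: P(H|E) = P(E|H) × P(H) / P(E)

Rearranging for P(H):
P(H) = P(H|E) × P(E) / P(E|H)
     = 0.8429 × 0.3857 / 0.9000
     = 0.32510653 / 0.9000
     = 0.3612


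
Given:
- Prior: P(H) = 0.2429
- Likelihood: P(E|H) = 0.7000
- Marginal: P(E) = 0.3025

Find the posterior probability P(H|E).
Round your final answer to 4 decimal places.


Using Bayes' theorem:

P(H|E) = P(E|H) × P(H) / P(E)
       = 0.7000 × 0.2429 / 0.3025
       = 0.17003000 / 0.3025
       = 0.5621

The evidence strengthens our belief in H.
Prior: 0.2429 → Posterior: 0.5621


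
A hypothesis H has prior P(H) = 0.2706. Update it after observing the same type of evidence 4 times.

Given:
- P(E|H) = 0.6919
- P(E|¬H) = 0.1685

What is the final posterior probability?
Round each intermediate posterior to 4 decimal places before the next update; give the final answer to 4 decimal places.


Sequential Bayesian updating:

Initial prior: P(H) = 0.2706

Update 1:
  P(E) = 0.6919 × 0.2706 + 0.1685 × 0.7294 = 0.18722814 + 0.12290390 = 0.31013204
  P(H|E) = 0.18722814 / 0.31013204 = 0.6037

Update 2:
  P(E) = 0.6919 × 0.6037 + 0.1685 × 0.3963 = 0.41770003 + 0.06677655 = 0.48447658
  P(H|E) = 0.41770003 / 0.48447658 = 0.8622

Update 3:
  P(E) = 0.6919 × 0.8622 + 0.1685 × 0.1378 = 0.59655618 + 0.02321930 = 0.61977548
  P(H|E) = 0.59655618 / 0.61977548 = 0.9625

Update 4:
  P(E) = 0.6919 × 0.9625 + 0.1685 × 0.0375 = 0.66595375 + 0.00631875 = 0.67227250
  P(H|E) = 0.66595375 / 0.67227250 = 0.9906

Final posterior: 0.9906


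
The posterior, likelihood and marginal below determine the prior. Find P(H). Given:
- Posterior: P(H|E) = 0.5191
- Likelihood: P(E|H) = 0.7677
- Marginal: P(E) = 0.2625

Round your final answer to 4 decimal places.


From Bayes' theorem: P(H|E) = P(E|H) × P(H) / P(E)

Rearranging for P(H):
P(H) = P(H|E) × P(E) / P(E|H)
     = 0.5191 × 0.2625 / 0.7677
     = 0.13626375 / 0.7677
     = 0.1775


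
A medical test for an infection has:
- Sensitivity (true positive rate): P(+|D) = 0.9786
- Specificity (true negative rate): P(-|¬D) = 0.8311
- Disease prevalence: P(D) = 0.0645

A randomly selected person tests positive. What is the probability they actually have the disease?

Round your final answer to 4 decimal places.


Let D = has disease, + = positive test

Given:
- P(D) = 0.0645 (prevalence)
- P(+|D) = 0.9786 (sensitivity)
- P(-|¬D) = 0.8311 (specificity)
- P(+|¬D) = 0.1689 (false positive rate = 1 - specificity)

Step 1: Find P(+)
P(+) = P(+|D)P(D) + P(+|¬D)P(¬D)
     = 0.9786 × 0.0645 + 0.1689 × 0.9355
     = 0.06311970 + 0.15800595
     = 0.22112565

Step 2: Apply Bayes' theorem for P(D|+)
P(D|+) = P(+|D)P(D) / P(+)
       = 0.06311970 / 0.22112565
       = 0.2854


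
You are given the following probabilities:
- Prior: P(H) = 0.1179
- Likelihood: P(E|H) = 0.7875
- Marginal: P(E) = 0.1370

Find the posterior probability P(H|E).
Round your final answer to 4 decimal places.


Using Bayes' theorem:

P(H|E) = P(E|H) × P(H) / P(E)
       = 0.7875 × 0.1179 / 0.1370
       = 0.09284625 / 0.1370
       = 0.6777

The evidence strengthens our belief in H.
Prior: 0.1179 → Posterior: 0.6777


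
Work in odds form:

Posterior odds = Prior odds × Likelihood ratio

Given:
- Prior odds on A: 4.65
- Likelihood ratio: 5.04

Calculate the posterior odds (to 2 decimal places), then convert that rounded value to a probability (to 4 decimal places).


Step 1: Calculate posterior odds
Posterior odds = Prior odds × LR
               = 4.65 × 5.04
               = 23.44

Step 2: Convert to probability
P(A|E) = Posterior odds / (1 + Posterior odds)
       = 23.44 / (1 + 23.44)
       = 23.44 / 24.44
       = 0.9591

The evidence increased P(A) from 0.8230 to 0.9591.


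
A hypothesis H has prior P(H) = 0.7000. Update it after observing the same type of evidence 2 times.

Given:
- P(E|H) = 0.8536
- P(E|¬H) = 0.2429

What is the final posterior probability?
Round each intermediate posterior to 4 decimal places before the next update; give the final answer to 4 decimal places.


Sequential Bayesian updating:

Initial prior: P(H) = 0.7000

Update 1:
  P(E) = 0.8536 × 0.7000 + 0.2429 × 0.3000 = 0.59752000 + 0.07287000 = 0.67039000
  P(H|E) = 0.59752000 / 0.67039000 = 0.8913

Update 2:
  P(E) = 0.8536 × 0.8913 + 0.2429 × 0.1087 = 0.76081368 + 0.02640323 = 0.78721691
  P(H|E) = 0.76081368 / 0.78721691 = 0.9665

Final posterior: 0.9665


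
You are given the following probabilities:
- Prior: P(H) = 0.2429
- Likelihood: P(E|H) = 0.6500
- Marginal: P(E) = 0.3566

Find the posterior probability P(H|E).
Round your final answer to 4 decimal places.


Using Bayes' theorem:

P(H|E) = P(E|H) × P(H) / P(E)
       = 0.6500 × 0.2429 / 0.3566
       = 0.15788500 / 0.3566
       = 0.4428

The evidence strengthens our belief in H.
Prior: 0.2429 → Posterior: 0.4428


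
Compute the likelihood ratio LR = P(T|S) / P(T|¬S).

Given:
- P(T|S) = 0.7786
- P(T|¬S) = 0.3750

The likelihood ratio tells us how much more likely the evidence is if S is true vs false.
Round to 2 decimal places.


Likelihood Ratio (LR) = P(T|S) / P(T|¬S)

LR = 0.7786 / 0.3750
   = 2.08

The evidence is 2.08 times more likely if S is true than if S is false.
Because LR exceeds 1, T is evidence for S.


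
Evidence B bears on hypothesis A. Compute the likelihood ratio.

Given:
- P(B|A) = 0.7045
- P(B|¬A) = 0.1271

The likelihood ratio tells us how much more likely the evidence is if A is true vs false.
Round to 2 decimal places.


Likelihood Ratio (LR) = P(B|A) / P(B|¬A)

LR = 0.7045 / 0.1271
   = 5.54

The evidence is 5.54 times more likely if A is true than if A is false.
Because LR exceeds 1, B is evidence for A.


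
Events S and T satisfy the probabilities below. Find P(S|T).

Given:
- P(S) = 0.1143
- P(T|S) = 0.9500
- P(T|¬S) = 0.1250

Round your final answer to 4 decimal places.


Bayes' theorem: P(S|T) = P(T|S) × P(S) / P(T)

Step 1: Calculate P(T) using law of total probability
P(T) = P(T|S)P(S) + P(T|¬S)P(¬S)
     = 0.9500 × 0.1143 + 0.1250 × 0.8857
     = 0.10858500 + 0.11071250
     = 0.21929750

Step 2: Apply Bayes' theorem
P(S|T) = P(T|S) × P(S) / P(T)
       = 0.10858500 / 0.21929750
       = 0.4951


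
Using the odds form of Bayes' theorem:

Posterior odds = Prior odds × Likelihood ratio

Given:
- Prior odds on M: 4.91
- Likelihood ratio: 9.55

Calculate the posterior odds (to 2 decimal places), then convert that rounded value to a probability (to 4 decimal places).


Step 1: Calculate posterior odds
Posterior odds = Prior odds × LR
               = 4.91 × 9.55
               = 46.89

Step 2: Convert to probability
P(M|E) = Posterior odds / (1 + Posterior odds)
       = 46.89 / (1 + 46.89)
       = 46.89 / 47.89
       = 0.9791

The evidence increased P(M) from 0.8308 to 0.9791.


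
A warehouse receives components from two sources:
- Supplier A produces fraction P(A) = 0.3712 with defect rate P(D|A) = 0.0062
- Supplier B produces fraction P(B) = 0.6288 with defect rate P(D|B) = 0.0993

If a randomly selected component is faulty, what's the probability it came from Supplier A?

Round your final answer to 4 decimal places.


Let A = from Supplier A, D = faulty

Given:
- P(A) = 0.3712, P(B) = 0.6288
- P(D|A) = 0.0062, P(D|B) = 0.0993

Step 1: Find P(D)
P(D) = P(D|A)P(A) + P(D|B)P(B)
     = 0.0062 × 0.3712 + 0.0993 × 0.6288
     = 0.00230144 + 0.06243984
     = 0.06474128

Step 2: Apply Bayes' theorem
P(A|D) = P(D|A)P(A) / P(D)
       = 0.00230144 / 0.06474128
       = 0.0355


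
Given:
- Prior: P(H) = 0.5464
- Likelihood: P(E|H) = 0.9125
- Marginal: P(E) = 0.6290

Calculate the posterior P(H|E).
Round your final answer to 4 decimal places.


Using Bayes' theorem:

P(H|E) = P(E|H) × P(H) / P(E)
       = 0.9125 × 0.5464 / 0.6290
       = 0.49859000 / 0.6290
       = 0.7927

The evidence strengthens our belief in H.
Prior: 0.5464 → Posterior: 0.7927


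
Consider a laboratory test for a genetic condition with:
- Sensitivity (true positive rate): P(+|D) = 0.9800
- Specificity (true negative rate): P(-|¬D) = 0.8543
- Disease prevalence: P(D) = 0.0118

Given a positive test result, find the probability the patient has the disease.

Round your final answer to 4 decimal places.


Let D = has disease, + = positive test

Given:
- P(D) = 0.0118 (prevalence)
- P(+|D) = 0.9800 (sensitivity)
- P(-|¬D) = 0.8543 (specificity)
- P(+|¬D) = 0.1457 (false positive rate = 1 - specificity)

Step 1: Find P(+)
P(+) = P(+|D)P(D) + P(+|¬D)P(¬D)
     = 0.9800 × 0.0118 + 0.1457 × 0.9882
     = 0.01156400 + 0.14398074
     = 0.15554474

Step 2: Apply Bayes' theorem for P(D|+)
P(D|+) = P(+|D)P(D) / P(+)
       = 0.01156400 / 0.15554474
       = 0.0743


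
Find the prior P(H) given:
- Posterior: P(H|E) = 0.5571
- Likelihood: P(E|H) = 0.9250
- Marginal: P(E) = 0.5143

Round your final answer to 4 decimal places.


From Bayes' theorem: P(H|E) = P(E|H) × P(H) / P(E)

Rearranging for P(H):
P(H) = P(H|E) × P(E) / P(E|H)
     = 0.5571 × 0.5143 / 0.9250
     = 0.28651653 / 0.9250
     = 0.3097


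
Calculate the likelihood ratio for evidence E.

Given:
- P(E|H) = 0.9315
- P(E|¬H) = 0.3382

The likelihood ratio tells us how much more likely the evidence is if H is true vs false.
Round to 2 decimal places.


Likelihood Ratio (LR) = P(E|H) / P(E|¬H)

LR = 0.9315 / 0.3382
   = 2.75

The evidence is 2.75 times more likely if H is true than if H is false.
LR > 1, so observing E raises the odds in favor of H.


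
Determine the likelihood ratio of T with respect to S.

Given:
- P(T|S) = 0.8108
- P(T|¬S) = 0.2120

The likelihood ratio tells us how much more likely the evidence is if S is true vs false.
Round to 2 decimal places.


Likelihood Ratio (LR) = P(T|S) / P(T|¬S)

LR = 0.8108 / 0.2120
   = 3.82

The evidence is 3.82 times more likely if S is true than if S is false.
Because LR exceeds 1, T is evidence for S.


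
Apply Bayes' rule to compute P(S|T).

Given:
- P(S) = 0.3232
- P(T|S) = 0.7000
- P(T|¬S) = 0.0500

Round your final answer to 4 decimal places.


Bayes' theorem: P(S|T) = P(T|S) × P(S) / P(T)

Step 1: Calculate P(T) using law of total probability
P(T) = P(T|S)P(S) + P(T|¬S)P(¬S)
     = 0.7000 × 0.3232 + 0.0500 × 0.6768
     = 0.22624000 + 0.03384000
     = 0.26008000

Step 2: Apply Bayes' theorem
P(S|T) = P(T|S) × P(S) / P(T)
       = 0.22624000 / 0.26008000
       = 0.8699


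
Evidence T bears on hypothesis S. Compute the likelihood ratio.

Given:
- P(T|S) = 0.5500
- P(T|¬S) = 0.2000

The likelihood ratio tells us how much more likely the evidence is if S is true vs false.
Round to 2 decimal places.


Likelihood Ratio (LR) = P(T|S) / P(T|¬S)

LR = 0.5500 / 0.2000
   = 2.75

The evidence is 2.75 times more likely if S is true than if S is false.
Because LR exceeds 1, T is evidence for S.


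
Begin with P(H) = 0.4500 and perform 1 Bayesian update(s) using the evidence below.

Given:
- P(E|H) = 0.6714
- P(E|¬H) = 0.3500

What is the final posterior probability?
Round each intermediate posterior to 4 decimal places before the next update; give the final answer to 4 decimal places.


Sequential Bayesian updating:

Initial prior: P(H) = 0.4500

Update 1:
  P(E) = 0.6714 × 0.4500 + 0.3500 × 0.5500 = 0.30213000 + 0.19250000 = 0.49463000
  P(H|E) = 0.30213000 / 0.49463000 = 0.6108

Final posterior: 0.6108


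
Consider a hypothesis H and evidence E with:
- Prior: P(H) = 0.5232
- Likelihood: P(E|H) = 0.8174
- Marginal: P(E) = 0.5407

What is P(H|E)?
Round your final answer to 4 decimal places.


Using Bayes' theorem:

P(H|E) = P(E|H) × P(H) / P(E)
       = 0.8174 × 0.5232 / 0.5407
       = 0.42766368 / 0.5407
       = 0.7909

The evidence strengthens our belief in H.
Prior: 0.5232 → Posterior: 0.7909


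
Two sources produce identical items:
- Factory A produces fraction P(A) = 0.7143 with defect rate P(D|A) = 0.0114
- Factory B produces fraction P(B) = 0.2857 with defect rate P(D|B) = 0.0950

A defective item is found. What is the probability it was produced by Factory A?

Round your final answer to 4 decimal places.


Let A = from Factory A, D = defective

Given:
- P(A) = 0.7143, P(B) = 0.2857
- P(D|A) = 0.0114, P(D|B) = 0.0950

Step 1: Find P(D)
P(D) = P(D|A)P(A) + P(D|B)P(B)
     = 0.0114 × 0.7143 + 0.0950 × 0.2857
     = 0.00814302 + 0.02714150
     = 0.03528452

Step 2: Apply Bayes' theorem
P(A|D) = P(D|A)P(A) / P(D)
       = 0.00814302 / 0.03528452
       = 0.2308


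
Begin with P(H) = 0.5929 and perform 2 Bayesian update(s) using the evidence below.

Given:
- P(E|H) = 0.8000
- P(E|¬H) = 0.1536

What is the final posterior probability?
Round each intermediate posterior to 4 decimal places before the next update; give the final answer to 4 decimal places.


Sequential Bayesian updating:

Initial prior: P(H) = 0.5929

Update 1:
  P(E) = 0.8000 × 0.5929 + 0.1536 × 0.4071 = 0.47432000 + 0.06253056 = 0.53685056
  P(H|E) = 0.47432000 / 0.53685056 = 0.8835

Update 2:
  P(E) = 0.8000 × 0.8835 + 0.1536 × 0.1165 = 0.70680000 + 0.01789440 = 0.72469440
  P(H|E) = 0.70680000 / 0.72469440 = 0.9753

Final posterior: 0.9753


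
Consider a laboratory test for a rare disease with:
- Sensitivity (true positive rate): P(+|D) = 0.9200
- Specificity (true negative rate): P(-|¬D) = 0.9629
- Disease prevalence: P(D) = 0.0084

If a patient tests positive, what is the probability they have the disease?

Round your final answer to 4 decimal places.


Let D = has disease, + = positive test

Given:
- P(D) = 0.0084 (prevalence)
- P(+|D) = 0.9200 (sensitivity)
- P(-|¬D) = 0.9629 (specificity)
- P(+|¬D) = 0.0371 (false positive rate = 1 - specificity)

Step 1: Find P(+)
P(+) = P(+|D)P(D) + P(+|¬D)P(¬D)
     = 0.9200 × 0.0084 + 0.0371 × 0.9916
     = 0.00772800 + 0.03678836
     = 0.04451636

Step 2: Apply Bayes' theorem for P(D|+)
P(D|+) = P(+|D)P(D) / P(+)
       = 0.00772800 / 0.04451636
       = 0.1736


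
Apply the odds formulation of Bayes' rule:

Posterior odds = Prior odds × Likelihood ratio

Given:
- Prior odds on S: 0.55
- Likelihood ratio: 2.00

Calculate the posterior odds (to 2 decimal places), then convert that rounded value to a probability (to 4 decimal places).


Step 1: Calculate posterior odds
Posterior odds = Prior odds × LR
               = 0.55 × 2.00
               = 1.10

Step 2: Convert to probability
P(S|E) = Posterior odds / (1 + Posterior odds)
       = 1.10 / (1 + 1.10)
       = 1.10 / 2.10
       = 0.5238

The evidence increased P(S) from 0.3548 to 0.5238.


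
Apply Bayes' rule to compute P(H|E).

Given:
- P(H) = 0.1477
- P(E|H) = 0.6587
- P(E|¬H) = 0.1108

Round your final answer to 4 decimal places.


Bayes' theorem: P(H|E) = P(E|H) × P(H) / P(E)

Step 1: Calculate P(E) using law of total probability
P(E) = P(E|H)P(H) + P(E|¬H)P(¬H)
     = 0.6587 × 0.1477 + 0.1108 × 0.8523
     = 0.09728999 + 0.09443484
     = 0.19172483

Step 2: Apply Bayes' theorem
P(H|E) = P(E|H) × P(H) / P(E)
       = 0.09728999 / 0.19172483
       = 0.5074


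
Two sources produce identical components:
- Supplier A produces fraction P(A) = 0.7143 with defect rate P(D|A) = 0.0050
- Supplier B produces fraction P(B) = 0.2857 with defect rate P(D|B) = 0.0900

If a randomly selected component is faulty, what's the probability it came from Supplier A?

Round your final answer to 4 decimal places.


Let A = from Supplier A, D = faulty

Given:
- P(A) = 0.7143, P(B) = 0.2857
- P(D|A) = 0.0050, P(D|B) = 0.0900

Step 1: Find P(D)
P(D) = P(D|A)P(A) + P(D|B)P(B)
     = 0.0050 × 0.7143 + 0.0900 × 0.2857
     = 0.00357150 + 0.02571300
     = 0.02928450

Step 2: Apply Bayes' theorem
P(A|D) = P(D|A)P(A) / P(D)
       = 0.00357150 / 0.02928450
       = 0.1220


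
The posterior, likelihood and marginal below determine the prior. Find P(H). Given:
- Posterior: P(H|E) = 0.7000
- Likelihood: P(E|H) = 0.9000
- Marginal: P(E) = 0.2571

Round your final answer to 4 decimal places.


From Bayes' theorem: P(H|E) = P(E|H) × P(H) / P(E)

Rearranging for P(H):
P(H) = P(H|E) × P(E) / P(E|H)
     = 0.7000 × 0.2571 / 0.9000
     = 0.17997000 / 0.9000
     = 0.2000


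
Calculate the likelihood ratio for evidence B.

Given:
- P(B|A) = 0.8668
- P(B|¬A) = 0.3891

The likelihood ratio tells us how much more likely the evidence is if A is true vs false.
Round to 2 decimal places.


Likelihood Ratio (LR) = P(B|A) / P(B|¬A)

LR = 0.8668 / 0.3891
   = 2.23

The evidence is 2.23 times more likely if A is true than if A is false.
Because LR exceeds 1, B is evidence for A.


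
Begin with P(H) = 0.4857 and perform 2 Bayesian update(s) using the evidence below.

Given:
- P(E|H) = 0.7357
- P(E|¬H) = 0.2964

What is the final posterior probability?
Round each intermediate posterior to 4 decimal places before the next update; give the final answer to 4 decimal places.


Sequential Bayesian updating:

Initial prior: P(H) = 0.4857

Update 1:
  P(E) = 0.7357 × 0.4857 + 0.2964 × 0.5143 = 0.35732949 + 0.15243852 = 0.50976801
  P(H|E) = 0.35732949 / 0.50976801 = 0.7010

Update 2:
  P(E) = 0.7357 × 0.7010 + 0.2964 × 0.2990 = 0.51572570 + 0.08862360 = 0.60434930
  P(H|E) = 0.51572570 / 0.60434930 = 0.8534

Final posterior: 0.8534


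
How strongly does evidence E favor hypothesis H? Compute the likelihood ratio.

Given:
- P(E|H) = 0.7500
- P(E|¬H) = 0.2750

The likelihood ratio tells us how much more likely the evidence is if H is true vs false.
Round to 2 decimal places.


Likelihood Ratio (LR) = P(E|H) / P(E|¬H)

LR = 0.7500 / 0.2750
   = 2.73

The evidence is 2.73 times more likely if H is true than if H is false.
LR > 1, so observing E raises the odds in favor of H.


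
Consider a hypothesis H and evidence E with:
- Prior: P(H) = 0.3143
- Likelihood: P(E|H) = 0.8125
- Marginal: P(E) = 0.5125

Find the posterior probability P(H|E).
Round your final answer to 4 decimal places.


Using Bayes' theorem:

P(H|E) = P(E|H) × P(H) / P(E)
       = 0.8125 × 0.3143 / 0.5125
       = 0.25536875 / 0.5125
       = 0.4983

The evidence strengthens our belief in H.
Prior: 0.3143 → Posterior: 0.4983


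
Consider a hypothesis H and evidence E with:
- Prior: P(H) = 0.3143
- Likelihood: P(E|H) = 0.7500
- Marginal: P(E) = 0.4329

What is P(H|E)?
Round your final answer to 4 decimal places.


Using Bayes' theorem:

P(H|E) = P(E|H) × P(H) / P(E)
       = 0.7500 × 0.3143 / 0.4329
       = 0.23572500 / 0.4329
       = 0.5445

The evidence strengthens our belief in H.
Prior: 0.3143 → Posterior: 0.5445


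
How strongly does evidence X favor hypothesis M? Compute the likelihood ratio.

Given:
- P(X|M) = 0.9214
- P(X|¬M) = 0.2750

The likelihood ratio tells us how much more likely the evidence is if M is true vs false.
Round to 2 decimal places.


Likelihood Ratio (LR) = P(X|M) / P(X|¬M)

LR = 0.9214 / 0.2750
   = 3.35

The evidence is 3.35 times more likely if M is true than if M is false.
LR > 1, so observing X raises the odds in favor of M.


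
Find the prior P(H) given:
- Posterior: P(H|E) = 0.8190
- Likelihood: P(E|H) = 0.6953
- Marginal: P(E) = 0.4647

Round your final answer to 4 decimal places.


From Bayes' theorem: P(H|E) = P(E|H) × P(H) / P(E)

Rearranging for P(H):
P(H) = P(H|E) × P(E) / P(E|H)
     = 0.8190 × 0.4647 / 0.6953
     = 0.38058930 / 0.6953
     = 0.5474


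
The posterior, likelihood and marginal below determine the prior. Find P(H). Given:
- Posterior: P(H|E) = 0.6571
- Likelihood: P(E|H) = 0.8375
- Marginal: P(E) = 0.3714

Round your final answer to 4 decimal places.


From Bayes' theorem: P(H|E) = P(E|H) × P(H) / P(E)

Rearranging for P(H):
P(H) = P(H|E) × P(E) / P(E|H)
     = 0.6571 × 0.3714 / 0.8375
     = 0.24404694 / 0.8375
     = 0.2914


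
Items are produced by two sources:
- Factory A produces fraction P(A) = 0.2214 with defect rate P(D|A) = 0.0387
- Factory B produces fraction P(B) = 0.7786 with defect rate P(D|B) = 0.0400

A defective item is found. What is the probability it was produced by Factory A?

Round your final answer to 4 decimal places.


Let A = from Factory A, D = defective

Given:
- P(A) = 0.2214, P(B) = 0.7786
- P(D|A) = 0.0387, P(D|B) = 0.0400

Step 1: Find P(D)
P(D) = P(D|A)P(A) + P(D|B)P(B)
     = 0.0387 × 0.2214 + 0.0400 × 0.7786
     = 0.00856818 + 0.03114400
     = 0.03971218

Step 2: Apply Bayes' theorem
P(A|D) = P(D|A)P(A) / P(D)
       = 0.00856818 / 0.03971218
       = 0.2158


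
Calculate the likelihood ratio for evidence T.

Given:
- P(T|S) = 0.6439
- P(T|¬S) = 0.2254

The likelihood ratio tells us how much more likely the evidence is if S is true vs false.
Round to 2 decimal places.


Likelihood Ratio (LR) = P(T|S) / P(T|¬S)

LR = 0.6439 / 0.2254
   = 2.86

The evidence is 2.86 times more likely if S is true than if S is false.
LR > 1, so observing T raises the odds in favor of S.


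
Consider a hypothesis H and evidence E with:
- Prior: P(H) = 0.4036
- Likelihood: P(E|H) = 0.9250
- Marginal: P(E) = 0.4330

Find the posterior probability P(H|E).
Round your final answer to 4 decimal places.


Using Bayes' theorem:

P(H|E) = P(E|H) × P(H) / P(E)
       = 0.9250 × 0.4036 / 0.4330
       = 0.37333000 / 0.4330
       = 0.8622

The evidence strengthens our belief in H.
Prior: 0.4036 → Posterior: 0.8622


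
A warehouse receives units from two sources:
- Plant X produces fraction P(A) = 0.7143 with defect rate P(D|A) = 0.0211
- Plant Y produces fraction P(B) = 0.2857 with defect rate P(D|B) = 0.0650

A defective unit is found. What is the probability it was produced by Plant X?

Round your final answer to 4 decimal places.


Let A = from Plant X, D = defective

Given:
- P(A) = 0.7143, P(B) = 0.2857
- P(D|A) = 0.0211, P(D|B) = 0.0650

Step 1: Find P(D)
P(D) = P(D|A)P(A) + P(D|B)P(B)
     = 0.0211 × 0.7143 + 0.0650 × 0.2857
     = 0.01507173 + 0.01857050
     = 0.03364223

Step 2: Apply Bayes' theorem
P(A|D) = P(D|A)P(A) / P(D)
       = 0.01507173 / 0.03364223
       = 0.4480


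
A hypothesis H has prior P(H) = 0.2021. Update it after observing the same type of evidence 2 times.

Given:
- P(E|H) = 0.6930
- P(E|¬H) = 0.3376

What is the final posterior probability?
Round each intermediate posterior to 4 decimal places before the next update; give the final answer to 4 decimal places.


Sequential Bayesian updating:

Initial prior: P(H) = 0.2021

Update 1:
  P(E) = 0.6930 × 0.2021 + 0.3376 × 0.7979 = 0.14005530 + 0.26937104 = 0.40942634
  P(H|E) = 0.14005530 / 0.40942634 = 0.3421

Update 2:
  P(E) = 0.6930 × 0.3421 + 0.3376 × 0.6579 = 0.23707530 + 0.22210704 = 0.45918234
  P(H|E) = 0.23707530 / 0.45918234 = 0.5163

Final posterior: 0.5163


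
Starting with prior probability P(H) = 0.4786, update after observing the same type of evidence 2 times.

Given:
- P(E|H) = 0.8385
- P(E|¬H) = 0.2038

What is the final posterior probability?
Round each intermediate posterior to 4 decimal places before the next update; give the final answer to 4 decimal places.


Sequential Bayesian updating:

Initial prior: P(H) = 0.4786

Update 1:
  P(E) = 0.8385 × 0.4786 + 0.2038 × 0.5214 = 0.40130610 + 0.10626132 = 0.50756742
  P(H|E) = 0.40130610 / 0.50756742 = 0.7906

Update 2:
  P(E) = 0.8385 × 0.7906 + 0.2038 × 0.2094 = 0.66291810 + 0.04267572 = 0.70559382
  P(H|E) = 0.66291810 / 0.70559382 = 0.9395

Final posterior: 0.9395


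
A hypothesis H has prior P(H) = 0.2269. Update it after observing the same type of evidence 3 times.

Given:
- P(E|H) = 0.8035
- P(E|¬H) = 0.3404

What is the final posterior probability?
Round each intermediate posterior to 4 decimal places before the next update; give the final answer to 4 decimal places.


Sequential Bayesian updating:

Initial prior: P(H) = 0.2269

Update 1:
  P(E) = 0.8035 × 0.2269 + 0.3404 × 0.7731 = 0.18231415 + 0.26316324 = 0.44547739
  P(H|E) = 0.18231415 / 0.44547739 = 0.4093

Update 2:
  P(E) = 0.8035 × 0.4093 + 0.3404 × 0.5907 = 0.32887255 + 0.20107428 = 0.52994683
  P(H|E) = 0.32887255 / 0.52994683 = 0.6206

Update 3:
  P(E) = 0.8035 × 0.6206 + 0.3404 × 0.3794 = 0.49865210 + 0.12914776 = 0.62779986
  P(H|E) = 0.49865210 / 0.62779986 = 0.7943

Final posterior: 0.7943


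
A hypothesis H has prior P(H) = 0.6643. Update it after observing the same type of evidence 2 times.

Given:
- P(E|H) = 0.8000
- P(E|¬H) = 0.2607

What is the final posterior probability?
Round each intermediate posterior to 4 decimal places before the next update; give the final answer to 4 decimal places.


Sequential Bayesian updating:

Initial prior: P(H) = 0.6643

Update 1:
  P(E) = 0.8000 × 0.6643 + 0.2607 × 0.3357 = 0.53144000 + 0.08751699 = 0.61895699
  P(H|E) = 0.53144000 / 0.61895699 = 0.8586

Update 2:
  P(E) = 0.8000 × 0.8586 + 0.2607 × 0.1414 = 0.68688000 + 0.03686298 = 0.72374298
  P(H|E) = 0.68688000 / 0.72374298 = 0.9491

Final posterior: 0.9491


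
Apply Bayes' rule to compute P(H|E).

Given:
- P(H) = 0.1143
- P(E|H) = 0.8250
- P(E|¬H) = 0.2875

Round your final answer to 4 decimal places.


Bayes' theorem: P(H|E) = P(E|H) × P(H) / P(E)

Step 1: Calculate P(E) using law of total probability
P(E) = P(E|H)P(H) + P(E|¬H)P(¬H)
     = 0.8250 × 0.1143 + 0.2875 × 0.8857
     = 0.09429750 + 0.25463875
     = 0.34893625

Step 2: Apply Bayes' theorem
P(H|E) = P(E|H) × P(H) / P(E)
       = 0.09429750 / 0.34893625
       = 0.2702


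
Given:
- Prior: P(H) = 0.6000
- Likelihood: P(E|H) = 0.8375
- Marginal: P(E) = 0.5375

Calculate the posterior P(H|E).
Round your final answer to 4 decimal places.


Using Bayes' theorem:

P(H|E) = P(E|H) × P(H) / P(E)
       = 0.8375 × 0.6000 / 0.5375
       = 0.50250000 / 0.5375
       = 0.9349

The evidence strengthens our belief in H.
Prior: 0.6000 → Posterior: 0.9349


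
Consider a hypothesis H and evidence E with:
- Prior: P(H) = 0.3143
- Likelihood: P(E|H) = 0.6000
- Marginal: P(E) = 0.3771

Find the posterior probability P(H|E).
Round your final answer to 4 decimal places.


Using Bayes' theorem:

P(H|E) = P(E|H) × P(H) / P(E)
       = 0.6000 × 0.3143 / 0.3771
       = 0.18858000 / 0.3771
       = 0.5001

The evidence strengthens our belief in H.
Prior: 0.3143 → Posterior: 0.5001


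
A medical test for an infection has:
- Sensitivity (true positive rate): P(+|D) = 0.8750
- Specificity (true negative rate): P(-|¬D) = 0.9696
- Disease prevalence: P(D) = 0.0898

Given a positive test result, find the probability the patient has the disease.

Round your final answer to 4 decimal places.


Let D = has disease, + = positive test

Given:
- P(D) = 0.0898 (prevalence)
- P(+|D) = 0.8750 (sensitivity)
- P(-|¬D) = 0.9696 (specificity)
- P(+|¬D) = 0.0304 (false positive rate = 1 - specificity)

Step 1: Find P(+)
P(+) = P(+|D)P(D) + P(+|¬D)P(¬D)
     = 0.8750 × 0.0898 + 0.0304 × 0.9102
     = 0.07857500 + 0.02767008
     = 0.10624508

Step 2: Apply Bayes' theorem for P(D|+)
P(D|+) = P(+|D)P(D) / P(+)
       = 0.07857500 / 0.10624508
       = 0.7396


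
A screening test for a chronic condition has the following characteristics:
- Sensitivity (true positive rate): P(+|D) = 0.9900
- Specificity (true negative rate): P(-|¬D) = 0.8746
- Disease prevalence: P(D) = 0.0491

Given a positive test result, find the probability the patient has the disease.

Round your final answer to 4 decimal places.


Let D = has disease, + = positive test

Given:
- P(D) = 0.0491 (prevalence)
- P(+|D) = 0.9900 (sensitivity)
- P(-|¬D) = 0.8746 (specificity)
- P(+|¬D) = 0.1254 (false positive rate = 1 - specificity)

Step 1: Find P(+)
P(+) = P(+|D)P(D) + P(+|¬D)P(¬D)
     = 0.9900 × 0.0491 + 0.1254 × 0.9509
     = 0.04860900 + 0.11924286
     = 0.16785186

Step 2: Apply Bayes' theorem for P(D|+)
P(D|+) = P(+|D)P(D) / P(+)
       = 0.04860900 / 0.16785186
       = 0.2896


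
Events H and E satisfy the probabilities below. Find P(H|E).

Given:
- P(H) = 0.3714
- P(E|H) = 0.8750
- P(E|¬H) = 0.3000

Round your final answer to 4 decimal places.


Bayes' theorem: P(H|E) = P(E|H) × P(H) / P(E)

Step 1: Calculate P(E) using law of total probability
P(E) = P(E|H)P(H) + P(E|¬H)P(¬H)
     = 0.8750 × 0.3714 + 0.3000 × 0.6286
     = 0.32497500 + 0.18858000
     = 0.51355500

Step 2: Apply Bayes' theorem
P(H|E) = P(E|H) × P(H) / P(E)
       = 0.32497500 / 0.51355500
       = 0.6328


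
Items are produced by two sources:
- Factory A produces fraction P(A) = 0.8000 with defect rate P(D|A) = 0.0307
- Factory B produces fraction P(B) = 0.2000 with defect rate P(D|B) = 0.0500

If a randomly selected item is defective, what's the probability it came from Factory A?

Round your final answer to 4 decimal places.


Let A = from Factory A, D = defective

Given:
- P(A) = 0.8000, P(B) = 0.2000
- P(D|A) = 0.0307, P(D|B) = 0.0500

Step 1: Find P(D)
P(D) = P(D|A)P(A) + P(D|B)P(B)
     = 0.0307 × 0.8000 + 0.0500 × 0.2000
     = 0.02456000 + 0.01000000
     = 0.03456000

Step 2: Apply Bayes' theorem
P(A|D) = P(D|A)P(A) / P(D)
       = 0.02456000 / 0.03456000
       = 0.7106


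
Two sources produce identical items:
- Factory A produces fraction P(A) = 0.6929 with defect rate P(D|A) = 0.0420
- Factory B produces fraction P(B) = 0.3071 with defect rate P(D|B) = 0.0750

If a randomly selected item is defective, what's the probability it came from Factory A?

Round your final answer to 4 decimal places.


Let A = from Factory A, D = defective

Given:
- P(A) = 0.6929, P(B) = 0.3071
- P(D|A) = 0.0420, P(D|B) = 0.0750

Step 1: Find P(D)
P(D) = P(D|A)P(A) + P(D|B)P(B)
     = 0.0420 × 0.6929 + 0.0750 × 0.3071
     = 0.02910180 + 0.02303250
     = 0.05213430

Step 2: Apply Bayes' theorem
P(A|D) = P(D|A)P(A) / P(D)
       = 0.02910180 / 0.05213430
       = 0.5582


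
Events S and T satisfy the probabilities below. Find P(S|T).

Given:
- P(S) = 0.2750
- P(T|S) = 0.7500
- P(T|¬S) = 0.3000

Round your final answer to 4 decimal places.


Bayes' theorem: P(S|T) = P(T|S) × P(S) / P(T)

Step 1: Calculate P(T) using law of total probability
P(T) = P(T|S)P(S) + P(T|¬S)P(¬S)
     = 0.7500 × 0.2750 + 0.3000 × 0.7250
     = 0.20625000 + 0.21750000
     = 0.42375000

Step 2: Apply Bayes' theorem
P(S|T) = P(T|S) × P(S) / P(T)
       = 0.20625000 / 0.42375000
       = 0.4867


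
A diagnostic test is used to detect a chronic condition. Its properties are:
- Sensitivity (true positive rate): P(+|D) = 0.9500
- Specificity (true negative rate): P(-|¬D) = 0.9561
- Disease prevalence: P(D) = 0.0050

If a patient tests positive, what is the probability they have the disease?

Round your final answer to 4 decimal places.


Let D = has disease, + = positive test

Given:
- P(D) = 0.0050 (prevalence)
- P(+|D) = 0.9500 (sensitivity)
- P(-|¬D) = 0.9561 (specificity)
- P(+|¬D) = 0.0439 (false positive rate = 1 - specificity)

Step 1: Find P(+)
P(+) = P(+|D)P(D) + P(+|¬D)P(¬D)
     = 0.9500 × 0.0050 + 0.0439 × 0.9950
     = 0.00475000 + 0.04368050
     = 0.04843050

Step 2: Apply Bayes' theorem for P(D|+)
P(D|+) = P(+|D)P(D) / P(+)
       = 0.00475000 / 0.04843050
       = 0.0981


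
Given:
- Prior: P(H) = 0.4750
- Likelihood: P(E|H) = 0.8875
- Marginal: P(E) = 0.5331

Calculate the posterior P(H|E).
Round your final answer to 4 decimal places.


Using Bayes' theorem:

P(H|E) = P(E|H) × P(H) / P(E)
       = 0.8875 × 0.4750 / 0.5331
       = 0.42156250 / 0.5331
       = 0.7908

The evidence strengthens our belief in H.
Prior: 0.4750 → Posterior: 0.7908


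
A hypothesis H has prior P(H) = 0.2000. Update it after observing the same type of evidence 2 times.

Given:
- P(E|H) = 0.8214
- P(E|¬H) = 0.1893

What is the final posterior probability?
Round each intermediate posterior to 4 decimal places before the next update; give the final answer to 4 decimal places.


Sequential Bayesian updating:

Initial prior: P(H) = 0.2000

Update 1:
  P(E) = 0.8214 × 0.2000 + 0.1893 × 0.8000 = 0.16428000 + 0.15144000 = 0.31572000
  P(H|E) = 0.16428000 / 0.31572000 = 0.5203

Update 2:
  P(E) = 0.8214 × 0.5203 + 0.1893 × 0.4797 = 0.42737442 + 0.09080721 = 0.51818163
  P(H|E) = 0.42737442 / 0.51818163 = 0.8248

Final posterior: 0.8248


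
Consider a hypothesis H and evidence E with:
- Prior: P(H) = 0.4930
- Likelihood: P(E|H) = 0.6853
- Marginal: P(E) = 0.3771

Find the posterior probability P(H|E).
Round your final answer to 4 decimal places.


Using Bayes' theorem:

P(H|E) = P(E|H) × P(H) / P(E)
       = 0.6853 × 0.4930 / 0.3771
       = 0.33785290 / 0.3771
       = 0.8959

The evidence strengthens our belief in H.
Prior: 0.4930 → Posterior: 0.8959


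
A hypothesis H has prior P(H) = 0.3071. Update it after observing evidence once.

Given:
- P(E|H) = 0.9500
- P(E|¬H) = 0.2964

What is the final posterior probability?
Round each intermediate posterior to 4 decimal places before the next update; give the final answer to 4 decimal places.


Sequential Bayesian updating:

Initial prior: P(H) = 0.3071

Update 1:
  P(E) = 0.9500 × 0.3071 + 0.2964 × 0.6929 = 0.29174500 + 0.20537556 = 0.49712056
  P(H|E) = 0.29174500 / 0.49712056 = 0.5869

Final posterior: 0.5869


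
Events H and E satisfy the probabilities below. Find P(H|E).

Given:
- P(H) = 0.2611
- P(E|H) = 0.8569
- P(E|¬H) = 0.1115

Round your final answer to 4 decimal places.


Bayes' theorem: P(H|E) = P(E|H) × P(H) / P(E)

Step 1: Calculate P(E) using law of total probability
P(E) = P(E|H)P(H) + P(E|¬H)P(¬H)
     = 0.8569 × 0.2611 + 0.1115 × 0.7389
     = 0.22373659 + 0.08238735
     = 0.30612394

Step 2: Apply Bayes' theorem
P(H|E) = P(E|H) × P(H) / P(E)
       = 0.22373659 / 0.30612394
       = 0.7309


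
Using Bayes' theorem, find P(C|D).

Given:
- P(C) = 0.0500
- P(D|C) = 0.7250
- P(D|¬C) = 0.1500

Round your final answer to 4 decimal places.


Bayes' theorem: P(C|D) = P(D|C) × P(C) / P(D)

Step 1: Calculate P(D) using law of total probability
P(D) = P(D|C)P(C) + P(D|¬C)P(¬C)
     = 0.7250 × 0.0500 + 0.1500 × 0.9500
     = 0.03625000 + 0.14250000
     = 0.17875000

Step 2: Apply Bayes' theorem
P(C|D) = P(D|C) × P(C) / P(D)
       = 0.03625000 / 0.17875000
       = 0.2028


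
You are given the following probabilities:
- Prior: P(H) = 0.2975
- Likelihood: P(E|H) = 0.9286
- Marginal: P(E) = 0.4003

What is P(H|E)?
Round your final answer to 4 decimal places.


Using Bayes' theorem:

P(H|E) = P(E|H) × P(H) / P(E)
       = 0.9286 × 0.2975 / 0.4003
       = 0.27625850 / 0.4003
       = 0.6901

The evidence strengthens our belief in H.
Prior: 0.2975 → Posterior: 0.6901


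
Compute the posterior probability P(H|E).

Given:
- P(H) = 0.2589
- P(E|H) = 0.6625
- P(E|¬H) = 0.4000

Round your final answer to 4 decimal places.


Bayes' theorem: P(H|E) = P(E|H) × P(H) / P(E)

Step 1: Calculate P(E) using law of total probability
P(E) = P(E|H)P(H) + P(E|¬H)P(¬H)
     = 0.6625 × 0.2589 + 0.4000 × 0.7411
     = 0.17152125 + 0.29644000
     = 0.46796125

Step 2: Apply Bayes' theorem
P(H|E) = P(E|H) × P(H) / P(E)
       = 0.17152125 / 0.46796125
       = 0.3665


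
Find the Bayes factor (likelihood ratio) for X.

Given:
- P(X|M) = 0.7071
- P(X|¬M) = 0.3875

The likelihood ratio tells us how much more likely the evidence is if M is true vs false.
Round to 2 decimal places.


Likelihood Ratio (LR) = P(X|M) / P(X|¬M)

LR = 0.7071 / 0.3875
   = 1.82

The evidence is 1.82 times more likely if M is true than if M is false.
Since LR > 1, the evidence supports M over ¬M.


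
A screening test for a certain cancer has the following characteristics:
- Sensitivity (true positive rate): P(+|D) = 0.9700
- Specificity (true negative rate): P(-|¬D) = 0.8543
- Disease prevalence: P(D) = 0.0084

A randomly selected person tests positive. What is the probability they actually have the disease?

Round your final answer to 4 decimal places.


Let D = has disease, + = positive test

Given:
- P(D) = 0.0084 (prevalence)
- P(+|D) = 0.9700 (sensitivity)
- P(-|¬D) = 0.8543 (specificity)
- P(+|¬D) = 0.1457 (false positive rate = 1 - specificity)

Step 1: Find P(+)
P(+) = P(+|D)P(D) + P(+|¬D)P(¬D)
     = 0.9700 × 0.0084 + 0.1457 × 0.9916
     = 0.00814800 + 0.14447612
     = 0.15262412

Step 2: Apply Bayes' theorem for P(D|+)
P(D|+) = P(+|D)P(D) / P(+)
       = 0.00814800 / 0.15262412
       = 0.0534
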